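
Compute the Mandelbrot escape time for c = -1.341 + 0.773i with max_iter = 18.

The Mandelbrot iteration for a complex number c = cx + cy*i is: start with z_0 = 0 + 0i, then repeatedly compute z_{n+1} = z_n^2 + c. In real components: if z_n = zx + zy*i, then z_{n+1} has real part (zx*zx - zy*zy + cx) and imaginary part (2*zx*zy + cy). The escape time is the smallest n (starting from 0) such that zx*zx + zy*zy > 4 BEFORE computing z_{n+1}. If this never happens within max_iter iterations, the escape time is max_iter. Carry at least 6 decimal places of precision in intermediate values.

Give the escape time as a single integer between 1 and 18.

Answer: 3

Derivation:
z_0 = 0 + 0i, c = -1.3410 + 0.7730i
Iter 1: z = -1.3410 + 0.7730i, |z|^2 = 2.3958
Iter 2: z = -0.1402 + -1.3002i, |z|^2 = 1.7102
Iter 3: z = -3.0118 + 1.1377i, |z|^2 = 10.3654
Escaped at iteration 3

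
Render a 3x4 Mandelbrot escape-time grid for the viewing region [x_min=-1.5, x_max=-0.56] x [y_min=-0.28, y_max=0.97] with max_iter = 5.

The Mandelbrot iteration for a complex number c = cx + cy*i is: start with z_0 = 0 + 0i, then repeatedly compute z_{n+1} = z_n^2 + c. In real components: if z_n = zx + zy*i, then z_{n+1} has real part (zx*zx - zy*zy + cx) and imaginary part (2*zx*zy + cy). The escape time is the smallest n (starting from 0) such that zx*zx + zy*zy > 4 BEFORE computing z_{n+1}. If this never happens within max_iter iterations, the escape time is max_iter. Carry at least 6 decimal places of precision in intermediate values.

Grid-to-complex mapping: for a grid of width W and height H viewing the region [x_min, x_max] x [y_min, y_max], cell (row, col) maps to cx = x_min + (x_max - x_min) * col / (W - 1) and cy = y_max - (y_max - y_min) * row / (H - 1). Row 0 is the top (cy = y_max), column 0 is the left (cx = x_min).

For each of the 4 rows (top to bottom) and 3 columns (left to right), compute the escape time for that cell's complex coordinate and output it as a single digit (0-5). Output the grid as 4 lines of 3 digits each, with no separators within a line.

(row=0, col=0): c = -1.5000 + 0.9700i → escape time 3
(row=0, col=1): c = -1.0300 + 0.9700i → escape time 3
(row=0, col=2): c = -0.5600 + 0.9700i → escape time 4
(row=1, col=0): c = -1.5000 + 0.5533i → escape time 3
(row=1, col=1): c = -1.0300 + 0.5533i → escape time 5
(row=1, col=2): c = -0.5600 + 0.5533i → escape time 5
(row=2, col=0): c = -1.5000 + 0.1367i → escape time 5
(row=2, col=1): c = -1.0300 + 0.1367i → escape time 5
(row=2, col=2): c = -0.5600 + 0.1367i → escape time 5
(row=3, col=0): c = -1.5000 + -0.2800i → escape time 5
(row=3, col=1): c = -1.0300 + -0.2800i → escape time 5
(row=3, col=2): c = -0.5600 + -0.2800i → escape time 5

Answer: 334
355
555
555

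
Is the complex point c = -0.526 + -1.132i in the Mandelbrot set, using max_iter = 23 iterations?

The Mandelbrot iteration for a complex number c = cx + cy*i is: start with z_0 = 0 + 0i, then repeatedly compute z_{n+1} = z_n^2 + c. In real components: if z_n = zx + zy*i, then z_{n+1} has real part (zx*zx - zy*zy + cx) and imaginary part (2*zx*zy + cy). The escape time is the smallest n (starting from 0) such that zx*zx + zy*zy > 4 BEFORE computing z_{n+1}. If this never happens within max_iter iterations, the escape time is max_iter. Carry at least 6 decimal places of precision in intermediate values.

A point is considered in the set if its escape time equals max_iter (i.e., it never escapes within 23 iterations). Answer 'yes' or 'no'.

Answer: no

Derivation:
z_0 = 0 + 0i, c = -0.5260 + -1.1320i
Iter 1: z = -0.5260 + -1.1320i, |z|^2 = 1.5581
Iter 2: z = -1.5307 + 0.0589i, |z|^2 = 2.3467
Iter 3: z = 1.8137 + -1.3122i, |z|^2 = 5.0115
Escaped at iteration 3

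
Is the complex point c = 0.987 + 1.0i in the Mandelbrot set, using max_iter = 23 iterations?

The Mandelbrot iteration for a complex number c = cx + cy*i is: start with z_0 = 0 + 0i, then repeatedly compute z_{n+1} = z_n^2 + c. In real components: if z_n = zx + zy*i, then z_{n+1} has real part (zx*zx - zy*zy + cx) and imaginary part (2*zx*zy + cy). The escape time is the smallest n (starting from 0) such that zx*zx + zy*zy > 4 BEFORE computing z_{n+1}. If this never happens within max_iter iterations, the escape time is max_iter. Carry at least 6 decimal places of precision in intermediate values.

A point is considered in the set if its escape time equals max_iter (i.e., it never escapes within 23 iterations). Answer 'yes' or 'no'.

z_0 = 0 + 0i, c = 0.9870 + 1.0000i
Iter 1: z = 0.9870 + 1.0000i, |z|^2 = 1.9742
Iter 2: z = 0.9612 + 2.9740i, |z|^2 = 9.7685
Escaped at iteration 2

Answer: no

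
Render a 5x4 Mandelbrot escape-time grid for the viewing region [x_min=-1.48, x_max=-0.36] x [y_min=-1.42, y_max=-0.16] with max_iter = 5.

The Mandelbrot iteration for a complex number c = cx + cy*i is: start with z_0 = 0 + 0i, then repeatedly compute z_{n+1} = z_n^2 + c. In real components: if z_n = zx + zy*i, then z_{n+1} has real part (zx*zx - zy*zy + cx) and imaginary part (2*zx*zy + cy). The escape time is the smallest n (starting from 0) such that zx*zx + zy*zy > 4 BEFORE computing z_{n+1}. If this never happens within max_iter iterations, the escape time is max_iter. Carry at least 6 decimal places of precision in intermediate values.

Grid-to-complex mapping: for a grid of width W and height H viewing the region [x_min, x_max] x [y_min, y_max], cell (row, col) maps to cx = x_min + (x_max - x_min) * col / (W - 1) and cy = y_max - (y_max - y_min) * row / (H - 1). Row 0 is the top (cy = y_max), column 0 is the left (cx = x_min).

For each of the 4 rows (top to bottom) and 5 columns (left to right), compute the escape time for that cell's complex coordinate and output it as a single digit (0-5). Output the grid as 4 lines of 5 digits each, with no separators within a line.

Answer: 55555
34555
33345
12222

Derivation:
(row=0, col=0): c = -1.4800 + -0.1600i → escape time 5
(row=0, col=1): c = -1.2000 + -0.1600i → escape time 5
(row=0, col=2): c = -0.9200 + -0.1600i → escape time 5
(row=0, col=3): c = -0.6400 + -0.1600i → escape time 5
(row=0, col=4): c = -0.3600 + -0.1600i → escape time 5
(row=1, col=0): c = -1.4800 + -0.5800i → escape time 3
(row=1, col=1): c = -1.2000 + -0.5800i → escape time 4
(row=1, col=2): c = -0.9200 + -0.5800i → escape time 5
(row=1, col=3): c = -0.6400 + -0.5800i → escape time 5
(row=1, col=4): c = -0.3600 + -0.5800i → escape time 5
(row=2, col=0): c = -1.4800 + -1.0000i → escape time 3
(row=2, col=1): c = -1.2000 + -1.0000i → escape time 3
(row=2, col=2): c = -0.9200 + -1.0000i → escape time 3
(row=2, col=3): c = -0.6400 + -1.0000i → escape time 4
(row=2, col=4): c = -0.3600 + -1.0000i → escape time 5
(row=3, col=0): c = -1.4800 + -1.4200i → escape time 1
(row=3, col=1): c = -1.2000 + -1.4200i → escape time 2
(row=3, col=2): c = -0.9200 + -1.4200i → escape time 2
(row=3, col=3): c = -0.6400 + -1.4200i → escape time 2
(row=3, col=4): c = -0.3600 + -1.4200i → escape time 2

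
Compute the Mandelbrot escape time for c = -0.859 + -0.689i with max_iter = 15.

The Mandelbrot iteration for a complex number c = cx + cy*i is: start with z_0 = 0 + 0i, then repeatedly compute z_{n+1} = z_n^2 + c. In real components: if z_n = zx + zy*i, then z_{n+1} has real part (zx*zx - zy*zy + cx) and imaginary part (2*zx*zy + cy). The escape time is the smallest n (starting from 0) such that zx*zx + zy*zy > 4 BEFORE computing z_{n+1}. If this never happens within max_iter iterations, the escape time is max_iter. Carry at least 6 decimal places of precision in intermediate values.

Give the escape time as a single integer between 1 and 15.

z_0 = 0 + 0i, c = -0.8590 + -0.6890i
Iter 1: z = -0.8590 + -0.6890i, |z|^2 = 1.2126
Iter 2: z = -0.5958 + 0.4947i, |z|^2 = 0.5998
Iter 3: z = -0.7487 + -1.2785i, |z|^2 = 2.1952
Iter 4: z = -1.9331 + 1.2255i, |z|^2 = 5.2386
Escaped at iteration 4

Answer: 4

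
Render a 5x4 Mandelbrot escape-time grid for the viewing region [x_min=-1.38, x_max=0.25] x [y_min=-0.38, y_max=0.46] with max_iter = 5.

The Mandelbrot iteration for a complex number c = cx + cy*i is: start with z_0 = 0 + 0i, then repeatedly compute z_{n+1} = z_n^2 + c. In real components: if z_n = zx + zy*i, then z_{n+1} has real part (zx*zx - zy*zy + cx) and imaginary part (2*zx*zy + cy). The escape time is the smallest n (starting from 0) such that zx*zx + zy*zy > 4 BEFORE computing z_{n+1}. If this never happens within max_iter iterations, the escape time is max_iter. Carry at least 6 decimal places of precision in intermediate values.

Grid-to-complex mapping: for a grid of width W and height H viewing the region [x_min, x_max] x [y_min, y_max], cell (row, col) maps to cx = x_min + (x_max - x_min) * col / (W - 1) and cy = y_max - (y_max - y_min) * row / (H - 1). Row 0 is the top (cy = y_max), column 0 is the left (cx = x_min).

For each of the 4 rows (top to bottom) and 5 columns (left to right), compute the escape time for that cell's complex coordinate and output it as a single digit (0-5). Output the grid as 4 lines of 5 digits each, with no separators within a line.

(row=0, col=0): c = -1.3800 + 0.4600i → escape time 4
(row=0, col=1): c = -0.9725 + 0.4600i → escape time 5
(row=0, col=2): c = -0.5650 + 0.4600i → escape time 5
(row=0, col=3): c = -0.1575 + 0.4600i → escape time 5
(row=0, col=4): c = 0.2500 + 0.4600i → escape time 5
(row=1, col=0): c = -1.3800 + 0.1800i → escape time 5
(row=1, col=1): c = -0.9725 + 0.1800i → escape time 5
(row=1, col=2): c = -0.5650 + 0.1800i → escape time 5
(row=1, col=3): c = -0.1575 + 0.1800i → escape time 5
(row=1, col=4): c = 0.2500 + 0.1800i → escape time 5
(row=2, col=0): c = -1.3800 + -0.1000i → escape time 5
(row=2, col=1): c = -0.9725 + -0.1000i → escape time 5
(row=2, col=2): c = -0.5650 + -0.1000i → escape time 5
(row=2, col=3): c = -0.1575 + -0.1000i → escape time 5
(row=2, col=4): c = 0.2500 + -0.1000i → escape time 5
(row=3, col=0): c = -1.3800 + -0.3800i → escape time 5
(row=3, col=1): c = -0.9725 + -0.3800i → escape time 5
(row=3, col=2): c = -0.5650 + -0.3800i → escape time 5
(row=3, col=3): c = -0.1575 + -0.3800i → escape time 5
(row=3, col=4): c = 0.2500 + -0.3800i → escape time 5

Answer: 45555
55555
55555
55555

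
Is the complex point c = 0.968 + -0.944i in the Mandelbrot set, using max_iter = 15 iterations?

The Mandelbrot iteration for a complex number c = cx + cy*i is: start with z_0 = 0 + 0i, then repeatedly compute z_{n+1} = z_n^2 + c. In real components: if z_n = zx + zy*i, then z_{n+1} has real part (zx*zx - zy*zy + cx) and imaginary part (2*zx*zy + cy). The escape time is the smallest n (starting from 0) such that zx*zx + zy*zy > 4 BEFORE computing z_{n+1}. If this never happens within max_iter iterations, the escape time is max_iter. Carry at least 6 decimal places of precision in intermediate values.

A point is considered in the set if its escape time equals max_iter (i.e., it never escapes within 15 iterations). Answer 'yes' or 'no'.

z_0 = 0 + 0i, c = 0.9680 + -0.9440i
Iter 1: z = 0.9680 + -0.9440i, |z|^2 = 1.8282
Iter 2: z = 1.0139 + -2.7716i, |z|^2 = 8.7096
Escaped at iteration 2

Answer: no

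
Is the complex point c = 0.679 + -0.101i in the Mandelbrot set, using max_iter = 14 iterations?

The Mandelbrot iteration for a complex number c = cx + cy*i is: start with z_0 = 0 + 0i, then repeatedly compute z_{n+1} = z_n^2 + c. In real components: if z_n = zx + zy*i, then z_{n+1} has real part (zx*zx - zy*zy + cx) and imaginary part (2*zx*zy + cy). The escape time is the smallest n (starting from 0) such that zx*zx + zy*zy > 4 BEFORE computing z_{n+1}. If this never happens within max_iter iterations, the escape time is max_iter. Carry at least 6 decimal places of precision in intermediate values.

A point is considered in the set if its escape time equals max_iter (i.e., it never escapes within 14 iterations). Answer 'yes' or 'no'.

Answer: no

Derivation:
z_0 = 0 + 0i, c = 0.6790 + -0.1010i
Iter 1: z = 0.6790 + -0.1010i, |z|^2 = 0.4712
Iter 2: z = 1.1298 + -0.2382i, |z|^2 = 1.3333
Iter 3: z = 1.8988 + -0.6392i, |z|^2 = 4.0140
Escaped at iteration 3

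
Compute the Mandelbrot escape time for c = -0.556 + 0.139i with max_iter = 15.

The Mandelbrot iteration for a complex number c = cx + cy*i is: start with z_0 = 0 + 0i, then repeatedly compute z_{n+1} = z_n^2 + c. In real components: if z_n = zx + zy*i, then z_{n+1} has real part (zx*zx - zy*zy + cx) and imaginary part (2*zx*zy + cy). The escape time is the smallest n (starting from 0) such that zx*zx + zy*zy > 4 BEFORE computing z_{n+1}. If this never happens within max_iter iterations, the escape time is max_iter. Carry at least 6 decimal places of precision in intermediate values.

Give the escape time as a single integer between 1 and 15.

Answer: 15

Derivation:
z_0 = 0 + 0i, c = -0.5560 + 0.1390i
Iter 1: z = -0.5560 + 0.1390i, |z|^2 = 0.3285
Iter 2: z = -0.2662 + -0.0156i, |z|^2 = 0.0711
Iter 3: z = -0.4854 + 0.1473i, |z|^2 = 0.2573
Iter 4: z = -0.3421 + -0.0040i, |z|^2 = 0.1170
Iter 5: z = -0.4390 + 0.1417i, |z|^2 = 0.2128
Iter 6: z = -0.3834 + 0.0146i, |z|^2 = 0.1472
Iter 7: z = -0.4092 + 0.1278i, |z|^2 = 0.1838
Iter 8: z = -0.4049 + 0.0344i, |z|^2 = 0.1651
Iter 9: z = -0.3933 + 0.1112i, |z|^2 = 0.1670
Iter 10: z = -0.4137 + 0.0516i, |z|^2 = 0.1738
Iter 11: z = -0.3875 + 0.0963i, |z|^2 = 0.1594
Iter 12: z = -0.4151 + 0.0643i, |z|^2 = 0.1765
Iter 13: z = -0.3878 + 0.0856i, |z|^2 = 0.1577
Iter 14: z = -0.4129 + 0.0726i, |z|^2 = 0.1758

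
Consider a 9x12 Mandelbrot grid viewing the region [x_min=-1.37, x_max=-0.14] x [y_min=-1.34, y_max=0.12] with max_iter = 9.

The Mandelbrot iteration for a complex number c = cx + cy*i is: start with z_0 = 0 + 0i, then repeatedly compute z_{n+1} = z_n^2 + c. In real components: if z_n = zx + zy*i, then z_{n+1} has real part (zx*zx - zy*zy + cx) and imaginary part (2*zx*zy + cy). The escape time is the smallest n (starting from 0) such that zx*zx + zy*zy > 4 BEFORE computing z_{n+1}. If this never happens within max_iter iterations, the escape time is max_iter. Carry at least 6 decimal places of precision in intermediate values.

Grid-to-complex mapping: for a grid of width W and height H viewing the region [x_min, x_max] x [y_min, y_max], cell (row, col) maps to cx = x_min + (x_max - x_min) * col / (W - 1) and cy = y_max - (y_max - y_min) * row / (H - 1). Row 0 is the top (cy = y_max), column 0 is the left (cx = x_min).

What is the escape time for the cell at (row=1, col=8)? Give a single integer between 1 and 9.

z_0 = 0 + 0i, c = -0.1400 + -0.0127i
Iter 1: z = -0.1400 + -0.0127i, |z|^2 = 0.0198
Iter 2: z = -0.1206 + -0.0092i, |z|^2 = 0.0146
Iter 3: z = -0.1255 + -0.0105i, |z|^2 = 0.0159
Iter 4: z = -0.1243 + -0.0101i, |z|^2 = 0.0156
Iter 5: z = -0.1246 + -0.0102i, |z|^2 = 0.0156
Iter 6: z = -0.1246 + -0.0102i, |z|^2 = 0.0156
Iter 7: z = -0.1246 + -0.0102i, |z|^2 = 0.0156
Iter 8: z = -0.1246 + -0.0102i, |z|^2 = 0.0156

Answer: 9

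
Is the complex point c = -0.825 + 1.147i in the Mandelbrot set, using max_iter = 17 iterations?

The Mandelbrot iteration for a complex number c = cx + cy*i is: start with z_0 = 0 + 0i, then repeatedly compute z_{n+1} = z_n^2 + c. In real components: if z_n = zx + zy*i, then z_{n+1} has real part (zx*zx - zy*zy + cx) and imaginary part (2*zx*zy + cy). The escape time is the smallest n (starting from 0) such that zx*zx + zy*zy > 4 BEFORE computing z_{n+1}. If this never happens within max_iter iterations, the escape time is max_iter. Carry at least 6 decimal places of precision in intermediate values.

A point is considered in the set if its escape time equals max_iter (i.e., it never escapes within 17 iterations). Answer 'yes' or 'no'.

Answer: no

Derivation:
z_0 = 0 + 0i, c = -0.8250 + 1.1470i
Iter 1: z = -0.8250 + 1.1470i, |z|^2 = 1.9962
Iter 2: z = -1.4600 + -0.7455i, |z|^2 = 2.6874
Iter 3: z = 0.7507 + 3.3240i, |z|^2 = 11.6124
Escaped at iteration 3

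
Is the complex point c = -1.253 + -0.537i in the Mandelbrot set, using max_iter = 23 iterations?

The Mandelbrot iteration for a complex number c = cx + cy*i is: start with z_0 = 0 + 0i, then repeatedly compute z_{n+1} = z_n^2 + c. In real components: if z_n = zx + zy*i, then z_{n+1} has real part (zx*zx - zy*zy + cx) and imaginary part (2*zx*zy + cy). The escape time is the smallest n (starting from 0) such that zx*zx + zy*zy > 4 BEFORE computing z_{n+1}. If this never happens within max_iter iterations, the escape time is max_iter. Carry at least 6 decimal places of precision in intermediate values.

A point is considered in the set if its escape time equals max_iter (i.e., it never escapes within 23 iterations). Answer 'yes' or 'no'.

z_0 = 0 + 0i, c = -1.2530 + -0.5370i
Iter 1: z = -1.2530 + -0.5370i, |z|^2 = 1.8584
Iter 2: z = 0.0286 + 0.8087i, |z|^2 = 0.6549
Iter 3: z = -1.9062 + -0.4907i, |z|^2 = 3.8744
Iter 4: z = 2.1399 + 1.3337i, |z|^2 = 6.3577
Escaped at iteration 4

Answer: no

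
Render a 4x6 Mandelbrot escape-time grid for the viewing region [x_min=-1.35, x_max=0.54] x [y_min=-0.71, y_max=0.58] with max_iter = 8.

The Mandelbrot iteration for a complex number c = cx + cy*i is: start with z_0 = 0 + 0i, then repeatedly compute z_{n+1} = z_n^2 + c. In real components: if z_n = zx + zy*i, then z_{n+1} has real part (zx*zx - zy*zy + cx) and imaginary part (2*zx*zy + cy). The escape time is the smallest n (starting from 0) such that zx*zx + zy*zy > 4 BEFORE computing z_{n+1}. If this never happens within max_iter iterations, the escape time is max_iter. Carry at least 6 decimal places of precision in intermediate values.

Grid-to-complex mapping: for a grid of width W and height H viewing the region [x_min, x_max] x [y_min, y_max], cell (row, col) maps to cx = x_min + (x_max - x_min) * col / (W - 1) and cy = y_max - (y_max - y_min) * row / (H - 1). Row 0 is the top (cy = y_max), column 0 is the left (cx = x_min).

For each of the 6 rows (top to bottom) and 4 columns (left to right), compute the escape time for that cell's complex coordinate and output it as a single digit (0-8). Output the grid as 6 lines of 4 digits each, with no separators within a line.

Answer: 3684
6884
8884
7884
4884
3583

Derivation:
(row=0, col=0): c = -1.3500 + 0.5800i → escape time 3
(row=0, col=1): c = -0.7200 + 0.5800i → escape time 6
(row=0, col=2): c = -0.0900 + 0.5800i → escape time 8
(row=0, col=3): c = 0.5400 + 0.5800i → escape time 4
(row=1, col=0): c = -1.3500 + 0.3220i → escape time 6
(row=1, col=1): c = -0.7200 + 0.3220i → escape time 8
(row=1, col=2): c = -0.0900 + 0.3220i → escape time 8
(row=1, col=3): c = 0.5400 + 0.3220i → escape time 4
(row=2, col=0): c = -1.3500 + 0.0640i → escape time 8
(row=2, col=1): c = -0.7200 + 0.0640i → escape time 8
(row=2, col=2): c = -0.0900 + 0.0640i → escape time 8
(row=2, col=3): c = 0.5400 + 0.0640i → escape time 4
(row=3, col=0): c = -1.3500 + -0.1940i → escape time 7
(row=3, col=1): c = -0.7200 + -0.1940i → escape time 8
(row=3, col=2): c = -0.0900 + -0.1940i → escape time 8
(row=3, col=3): c = 0.5400 + -0.1940i → escape time 4
(row=4, col=0): c = -1.3500 + -0.4520i → escape time 4
(row=4, col=1): c = -0.7200 + -0.4520i → escape time 8
(row=4, col=2): c = -0.0900 + -0.4520i → escape time 8
(row=4, col=3): c = 0.5400 + -0.4520i → escape time 4
(row=5, col=0): c = -1.3500 + -0.7100i → escape time 3
(row=5, col=1): c = -0.7200 + -0.7100i → escape time 5
(row=5, col=2): c = -0.0900 + -0.7100i → escape time 8
(row=5, col=3): c = 0.5400 + -0.7100i → escape time 3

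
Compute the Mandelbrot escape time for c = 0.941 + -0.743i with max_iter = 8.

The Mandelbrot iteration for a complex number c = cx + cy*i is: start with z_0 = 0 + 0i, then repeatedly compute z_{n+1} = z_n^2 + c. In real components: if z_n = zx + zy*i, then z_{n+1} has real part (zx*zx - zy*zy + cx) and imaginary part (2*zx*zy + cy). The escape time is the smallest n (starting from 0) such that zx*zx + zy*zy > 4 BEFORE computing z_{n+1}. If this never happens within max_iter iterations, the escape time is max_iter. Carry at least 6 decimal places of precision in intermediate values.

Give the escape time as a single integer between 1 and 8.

z_0 = 0 + 0i, c = 0.9410 + -0.7430i
Iter 1: z = 0.9410 + -0.7430i, |z|^2 = 1.4375
Iter 2: z = 1.2744 + -2.1413i, |z|^2 = 6.2095
Escaped at iteration 2

Answer: 2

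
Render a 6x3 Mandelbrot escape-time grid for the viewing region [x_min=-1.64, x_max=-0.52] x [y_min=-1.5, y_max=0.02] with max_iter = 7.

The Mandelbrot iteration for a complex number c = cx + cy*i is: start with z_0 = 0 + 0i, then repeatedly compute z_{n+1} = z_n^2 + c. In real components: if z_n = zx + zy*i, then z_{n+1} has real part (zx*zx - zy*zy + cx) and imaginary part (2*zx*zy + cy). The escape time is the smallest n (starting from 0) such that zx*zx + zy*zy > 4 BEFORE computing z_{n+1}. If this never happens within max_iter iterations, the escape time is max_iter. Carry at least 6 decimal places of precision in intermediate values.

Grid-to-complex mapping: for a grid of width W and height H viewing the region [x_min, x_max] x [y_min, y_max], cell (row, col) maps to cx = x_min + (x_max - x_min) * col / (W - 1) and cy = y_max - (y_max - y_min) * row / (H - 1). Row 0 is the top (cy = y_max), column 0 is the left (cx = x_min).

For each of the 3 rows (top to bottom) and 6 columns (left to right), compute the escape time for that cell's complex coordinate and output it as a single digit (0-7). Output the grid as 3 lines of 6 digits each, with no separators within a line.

(row=0, col=0): c = -1.6400 + 0.0200i → escape time 7
(row=0, col=1): c = -1.4160 + 0.0200i → escape time 7
(row=0, col=2): c = -1.1920 + 0.0200i → escape time 7
(row=0, col=3): c = -0.9680 + 0.0200i → escape time 7
(row=0, col=4): c = -0.7440 + 0.0200i → escape time 7
(row=0, col=5): c = -0.5200 + 0.0200i → escape time 7
(row=1, col=0): c = -1.6400 + -0.7400i → escape time 3
(row=1, col=1): c = -1.4160 + -0.7400i → escape time 3
(row=1, col=2): c = -1.1920 + -0.7400i → escape time 3
(row=1, col=3): c = -0.9680 + -0.7400i → escape time 4
(row=1, col=4): c = -0.7440 + -0.7400i → escape time 4
(row=1, col=5): c = -0.5200 + -0.7400i → escape time 6
(row=2, col=0): c = -1.6400 + -1.5000i → escape time 1
(row=2, col=1): c = -1.4160 + -1.5000i → escape time 1
(row=2, col=2): c = -1.1920 + -1.5000i → escape time 2
(row=2, col=3): c = -0.9680 + -1.5000i → escape time 2
(row=2, col=4): c = -0.7440 + -1.5000i → escape time 2
(row=2, col=5): c = -0.5200 + -1.5000i → escape time 2

Answer: 777777
333446
112222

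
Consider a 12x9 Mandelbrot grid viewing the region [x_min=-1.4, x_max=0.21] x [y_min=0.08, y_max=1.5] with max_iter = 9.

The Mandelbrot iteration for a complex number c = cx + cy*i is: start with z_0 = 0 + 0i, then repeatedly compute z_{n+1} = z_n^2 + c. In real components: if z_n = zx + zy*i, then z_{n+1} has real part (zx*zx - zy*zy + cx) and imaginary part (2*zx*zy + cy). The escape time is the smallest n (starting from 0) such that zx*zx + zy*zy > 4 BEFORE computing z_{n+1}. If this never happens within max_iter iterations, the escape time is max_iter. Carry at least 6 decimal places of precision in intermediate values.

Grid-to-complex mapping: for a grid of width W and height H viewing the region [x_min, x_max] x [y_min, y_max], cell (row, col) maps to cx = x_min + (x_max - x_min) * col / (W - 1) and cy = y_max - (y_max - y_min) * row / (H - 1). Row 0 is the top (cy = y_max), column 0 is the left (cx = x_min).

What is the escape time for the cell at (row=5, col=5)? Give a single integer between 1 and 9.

z_0 = 0 + 0i, c = -0.6682 + 0.6125i
Iter 1: z = -0.6682 + 0.6125i, |z|^2 = 0.8216
Iter 2: z = -0.5969 + -0.2060i, |z|^2 = 0.3987
Iter 3: z = -0.3544 + 0.8584i, |z|^2 = 0.8625
Iter 4: z = -1.2795 + 0.0041i, |z|^2 = 1.6372
Iter 5: z = 0.9690 + 0.6020i, |z|^2 = 1.3014
Iter 6: z = -0.0917 + 1.7792i, |z|^2 = 3.1740
Iter 7: z = -3.8254 + 0.2861i, |z|^2 = 14.7154
Escaped at iteration 7

Answer: 7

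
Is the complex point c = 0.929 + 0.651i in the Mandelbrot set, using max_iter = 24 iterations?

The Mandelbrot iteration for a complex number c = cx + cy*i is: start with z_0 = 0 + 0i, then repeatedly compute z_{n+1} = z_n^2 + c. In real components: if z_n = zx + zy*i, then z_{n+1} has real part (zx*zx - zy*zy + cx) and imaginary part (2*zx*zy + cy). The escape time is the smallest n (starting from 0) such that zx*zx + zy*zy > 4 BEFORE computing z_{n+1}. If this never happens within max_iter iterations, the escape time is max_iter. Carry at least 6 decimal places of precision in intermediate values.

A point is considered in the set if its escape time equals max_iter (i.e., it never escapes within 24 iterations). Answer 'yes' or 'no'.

z_0 = 0 + 0i, c = 0.9290 + 0.6510i
Iter 1: z = 0.9290 + 0.6510i, |z|^2 = 1.2868
Iter 2: z = 1.3682 + 1.8606i, |z|^2 = 5.3338
Escaped at iteration 2

Answer: no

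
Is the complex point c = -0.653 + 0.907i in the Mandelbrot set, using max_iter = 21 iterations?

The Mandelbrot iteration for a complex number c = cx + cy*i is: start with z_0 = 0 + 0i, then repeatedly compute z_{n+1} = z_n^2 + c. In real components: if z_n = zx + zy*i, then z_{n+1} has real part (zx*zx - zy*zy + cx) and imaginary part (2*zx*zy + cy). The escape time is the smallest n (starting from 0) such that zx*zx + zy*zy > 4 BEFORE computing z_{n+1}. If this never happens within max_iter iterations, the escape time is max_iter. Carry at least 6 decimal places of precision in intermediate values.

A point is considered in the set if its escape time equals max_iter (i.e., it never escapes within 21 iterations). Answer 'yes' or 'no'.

Answer: no

Derivation:
z_0 = 0 + 0i, c = -0.6530 + 0.9070i
Iter 1: z = -0.6530 + 0.9070i, |z|^2 = 1.2491
Iter 2: z = -1.0492 + -0.2775i, |z|^2 = 1.1779
Iter 3: z = 0.3709 + 1.4894i, |z|^2 = 2.3559
Iter 4: z = -2.7338 + 2.0118i, |z|^2 = 11.5210
Escaped at iteration 4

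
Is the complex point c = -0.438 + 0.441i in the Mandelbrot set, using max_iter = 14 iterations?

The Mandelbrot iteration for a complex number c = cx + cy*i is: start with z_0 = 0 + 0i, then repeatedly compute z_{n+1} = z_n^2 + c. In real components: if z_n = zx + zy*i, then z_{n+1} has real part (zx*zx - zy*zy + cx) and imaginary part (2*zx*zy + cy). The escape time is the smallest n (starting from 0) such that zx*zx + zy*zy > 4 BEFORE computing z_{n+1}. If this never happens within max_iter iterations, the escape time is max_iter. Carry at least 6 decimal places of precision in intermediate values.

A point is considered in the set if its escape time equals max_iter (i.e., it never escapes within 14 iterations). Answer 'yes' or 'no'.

Answer: yes

Derivation:
z_0 = 0 + 0i, c = -0.4380 + 0.4410i
Iter 1: z = -0.4380 + 0.4410i, |z|^2 = 0.3863
Iter 2: z = -0.4406 + 0.0547i, |z|^2 = 0.1972
Iter 3: z = -0.2468 + 0.3928i, |z|^2 = 0.2152
Iter 4: z = -0.5314 + 0.2471i, |z|^2 = 0.3434
Iter 5: z = -0.2167 + 0.1784i, |z|^2 = 0.0788
Iter 6: z = -0.4229 + 0.3637i, |z|^2 = 0.3111
Iter 7: z = -0.3914 + 0.1334i, |z|^2 = 0.1710
Iter 8: z = -0.3026 + 0.3365i, |z|^2 = 0.2048
Iter 9: z = -0.4597 + 0.2373i, |z|^2 = 0.2677
Iter 10: z = -0.2830 + 0.2228i, |z|^2 = 0.1297
Iter 11: z = -0.4075 + 0.3149i, |z|^2 = 0.2653
Iter 12: z = -0.3711 + 0.1843i, |z|^2 = 0.1717
Iter 13: z = -0.3343 + 0.3042i, |z|^2 = 0.2043
Did not escape in 14 iterations → in set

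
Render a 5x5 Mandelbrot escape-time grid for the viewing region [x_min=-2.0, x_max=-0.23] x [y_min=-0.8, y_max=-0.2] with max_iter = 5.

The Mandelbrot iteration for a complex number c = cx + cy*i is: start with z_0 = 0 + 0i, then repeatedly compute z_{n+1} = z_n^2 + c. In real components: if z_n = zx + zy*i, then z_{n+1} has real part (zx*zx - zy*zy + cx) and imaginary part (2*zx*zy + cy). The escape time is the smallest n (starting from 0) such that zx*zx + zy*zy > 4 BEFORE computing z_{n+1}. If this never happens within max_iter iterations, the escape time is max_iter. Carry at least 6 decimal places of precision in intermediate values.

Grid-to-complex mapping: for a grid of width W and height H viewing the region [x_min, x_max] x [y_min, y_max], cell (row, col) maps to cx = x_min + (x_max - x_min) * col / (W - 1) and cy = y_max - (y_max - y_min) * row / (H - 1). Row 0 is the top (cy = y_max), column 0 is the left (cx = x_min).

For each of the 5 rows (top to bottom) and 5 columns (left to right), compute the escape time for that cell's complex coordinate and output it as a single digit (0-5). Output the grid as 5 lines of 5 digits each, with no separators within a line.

(row=0, col=0): c = -2.0000 + -0.2000i → escape time 1
(row=0, col=1): c = -1.5575 + -0.2000i → escape time 5
(row=0, col=2): c = -1.1150 + -0.2000i → escape time 5
(row=0, col=3): c = -0.6725 + -0.2000i → escape time 5
(row=0, col=4): c = -0.2300 + -0.2000i → escape time 5
(row=1, col=0): c = -2.0000 + -0.3500i → escape time 1
(row=1, col=1): c = -1.5575 + -0.3500i → escape time 4
(row=1, col=2): c = -1.1150 + -0.3500i → escape time 5
(row=1, col=3): c = -0.6725 + -0.3500i → escape time 5
(row=1, col=4): c = -0.2300 + -0.3500i → escape time 5
(row=2, col=0): c = -2.0000 + -0.5000i → escape time 1
(row=2, col=1): c = -1.5575 + -0.5000i → escape time 3
(row=2, col=2): c = -1.1150 + -0.5000i → escape time 5
(row=2, col=3): c = -0.6725 + -0.5000i → escape time 5
(row=2, col=4): c = -0.2300 + -0.5000i → escape time 5
(row=3, col=0): c = -2.0000 + -0.6500i → escape time 1
(row=3, col=1): c = -1.5575 + -0.6500i → escape time 3
(row=3, col=2): c = -1.1150 + -0.6500i → escape time 3
(row=3, col=3): c = -0.6725 + -0.6500i → escape time 5
(row=3, col=4): c = -0.2300 + -0.6500i → escape time 5
(row=4, col=0): c = -2.0000 + -0.8000i → escape time 1
(row=4, col=1): c = -1.5575 + -0.8000i → escape time 3
(row=4, col=2): c = -1.1150 + -0.8000i → escape time 3
(row=4, col=3): c = -0.6725 + -0.8000i → escape time 4
(row=4, col=4): c = -0.2300 + -0.8000i → escape time 5

Answer: 15555
14555
13555
13355
13345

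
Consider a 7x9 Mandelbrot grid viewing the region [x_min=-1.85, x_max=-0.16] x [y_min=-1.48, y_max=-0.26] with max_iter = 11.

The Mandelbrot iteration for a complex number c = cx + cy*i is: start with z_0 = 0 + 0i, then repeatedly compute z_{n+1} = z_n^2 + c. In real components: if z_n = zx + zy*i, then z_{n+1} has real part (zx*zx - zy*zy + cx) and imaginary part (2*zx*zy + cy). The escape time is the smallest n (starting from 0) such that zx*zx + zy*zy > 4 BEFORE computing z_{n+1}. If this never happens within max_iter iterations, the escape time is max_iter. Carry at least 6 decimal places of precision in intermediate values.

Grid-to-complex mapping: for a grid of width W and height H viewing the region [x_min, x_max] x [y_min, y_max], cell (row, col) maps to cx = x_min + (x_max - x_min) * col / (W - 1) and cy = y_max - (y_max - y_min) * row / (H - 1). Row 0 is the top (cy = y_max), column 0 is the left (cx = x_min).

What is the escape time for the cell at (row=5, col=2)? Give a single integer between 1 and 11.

Answer: 3

Derivation:
z_0 = 0 + 0i, c = -1.2867 + -1.0225i
Iter 1: z = -1.2867 + -1.0225i, |z|^2 = 2.7010
Iter 2: z = -0.6767 + 1.6087i, |z|^2 = 3.0459
Iter 3: z = -3.4168 + -3.1996i, |z|^2 = 21.9123
Escaped at iteration 3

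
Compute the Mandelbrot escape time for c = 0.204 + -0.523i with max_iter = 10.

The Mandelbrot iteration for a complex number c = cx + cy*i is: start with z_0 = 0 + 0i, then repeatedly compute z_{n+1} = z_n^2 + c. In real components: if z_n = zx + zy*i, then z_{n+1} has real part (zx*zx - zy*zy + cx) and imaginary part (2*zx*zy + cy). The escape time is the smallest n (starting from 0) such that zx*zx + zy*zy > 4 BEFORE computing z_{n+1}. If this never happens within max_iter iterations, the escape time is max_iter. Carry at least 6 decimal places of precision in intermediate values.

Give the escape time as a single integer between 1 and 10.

Answer: 10

Derivation:
z_0 = 0 + 0i, c = 0.2040 + -0.5230i
Iter 1: z = 0.2040 + -0.5230i, |z|^2 = 0.3151
Iter 2: z = -0.0279 + -0.7364i, |z|^2 = 0.5430
Iter 3: z = -0.3375 + -0.4819i, |z|^2 = 0.3461
Iter 4: z = 0.0857 + -0.1977i, |z|^2 = 0.0464
Iter 5: z = 0.1722 + -0.5569i, |z|^2 = 0.3398
Iter 6: z = -0.0765 + -0.7148i, |z|^2 = 0.5168
Iter 7: z = -0.3011 + -0.4137i, |z|^2 = 0.2618
Iter 8: z = 0.1235 + -0.2738i, |z|^2 = 0.0902
Iter 9: z = 0.1443 + -0.5907i, |z|^2 = 0.3697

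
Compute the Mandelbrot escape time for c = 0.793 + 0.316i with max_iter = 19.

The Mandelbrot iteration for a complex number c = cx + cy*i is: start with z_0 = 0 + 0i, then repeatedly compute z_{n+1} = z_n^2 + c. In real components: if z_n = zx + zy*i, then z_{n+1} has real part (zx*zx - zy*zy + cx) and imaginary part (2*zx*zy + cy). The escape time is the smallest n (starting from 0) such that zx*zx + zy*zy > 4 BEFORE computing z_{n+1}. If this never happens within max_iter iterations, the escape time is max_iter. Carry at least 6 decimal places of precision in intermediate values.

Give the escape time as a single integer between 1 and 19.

z_0 = 0 + 0i, c = 0.7930 + 0.3160i
Iter 1: z = 0.7930 + 0.3160i, |z|^2 = 0.7287
Iter 2: z = 1.3220 + 0.8172i, |z|^2 = 2.4154
Iter 3: z = 1.8729 + 2.4766i, |z|^2 = 9.6413
Escaped at iteration 3

Answer: 3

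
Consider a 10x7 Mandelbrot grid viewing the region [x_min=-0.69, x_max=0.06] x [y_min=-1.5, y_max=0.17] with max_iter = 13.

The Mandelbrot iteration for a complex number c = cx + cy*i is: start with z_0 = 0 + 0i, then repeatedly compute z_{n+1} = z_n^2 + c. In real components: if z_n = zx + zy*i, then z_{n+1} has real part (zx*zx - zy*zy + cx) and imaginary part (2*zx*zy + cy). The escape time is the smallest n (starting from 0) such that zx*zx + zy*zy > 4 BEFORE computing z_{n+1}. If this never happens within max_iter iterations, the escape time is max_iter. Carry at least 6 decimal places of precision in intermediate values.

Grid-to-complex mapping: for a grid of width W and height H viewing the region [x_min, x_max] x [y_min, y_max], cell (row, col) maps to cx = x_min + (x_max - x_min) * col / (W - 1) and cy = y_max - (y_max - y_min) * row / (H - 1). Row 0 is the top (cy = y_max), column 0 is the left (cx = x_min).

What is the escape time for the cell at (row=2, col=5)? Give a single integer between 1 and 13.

z_0 = 0 + 0i, c = -0.2733 + -0.3867i
Iter 1: z = -0.2733 + -0.3867i, |z|^2 = 0.2242
Iter 2: z = -0.3481 + -0.1753i, |z|^2 = 0.1519
Iter 3: z = -0.1829 + -0.2646i, |z|^2 = 0.1035
Iter 4: z = -0.3099 + -0.2899i, |z|^2 = 0.1801
Iter 5: z = -0.2613 + -0.2070i, |z|^2 = 0.1111
Iter 6: z = -0.2479 + -0.2785i, |z|^2 = 0.1390
Iter 7: z = -0.2894 + -0.2486i, |z|^2 = 0.1456
Iter 8: z = -0.2514 + -0.2428i, |z|^2 = 0.1221
Iter 9: z = -0.2691 + -0.2646i, |z|^2 = 0.1424
Iter 10: z = -0.2710 + -0.2443i, |z|^2 = 0.1331
Iter 11: z = -0.2596 + -0.2543i, |z|^2 = 0.1320
Iter 12: z = -0.2706 + -0.2546i, |z|^2 = 0.1381

Answer: 13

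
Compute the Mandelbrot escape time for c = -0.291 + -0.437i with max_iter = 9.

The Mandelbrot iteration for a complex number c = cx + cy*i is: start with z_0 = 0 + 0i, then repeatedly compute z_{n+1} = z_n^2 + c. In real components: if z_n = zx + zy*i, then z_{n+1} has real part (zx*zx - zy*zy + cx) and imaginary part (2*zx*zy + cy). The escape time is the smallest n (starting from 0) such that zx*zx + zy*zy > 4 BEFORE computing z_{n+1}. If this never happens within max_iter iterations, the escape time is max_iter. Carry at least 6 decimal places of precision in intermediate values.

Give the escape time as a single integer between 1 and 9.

z_0 = 0 + 0i, c = -0.2910 + -0.4370i
Iter 1: z = -0.2910 + -0.4370i, |z|^2 = 0.2757
Iter 2: z = -0.3973 + -0.1827i, |z|^2 = 0.1912
Iter 3: z = -0.1665 + -0.2919i, |z|^2 = 0.1129
Iter 4: z = -0.3484 + -0.3398i, |z|^2 = 0.2369
Iter 5: z = -0.2850 + -0.2002i, |z|^2 = 0.1213
Iter 6: z = -0.2498 + -0.3229i, |z|^2 = 0.1667
Iter 7: z = -0.3328 + -0.2757i, |z|^2 = 0.1868
Iter 8: z = -0.2562 + -0.2535i, |z|^2 = 0.1299

Answer: 9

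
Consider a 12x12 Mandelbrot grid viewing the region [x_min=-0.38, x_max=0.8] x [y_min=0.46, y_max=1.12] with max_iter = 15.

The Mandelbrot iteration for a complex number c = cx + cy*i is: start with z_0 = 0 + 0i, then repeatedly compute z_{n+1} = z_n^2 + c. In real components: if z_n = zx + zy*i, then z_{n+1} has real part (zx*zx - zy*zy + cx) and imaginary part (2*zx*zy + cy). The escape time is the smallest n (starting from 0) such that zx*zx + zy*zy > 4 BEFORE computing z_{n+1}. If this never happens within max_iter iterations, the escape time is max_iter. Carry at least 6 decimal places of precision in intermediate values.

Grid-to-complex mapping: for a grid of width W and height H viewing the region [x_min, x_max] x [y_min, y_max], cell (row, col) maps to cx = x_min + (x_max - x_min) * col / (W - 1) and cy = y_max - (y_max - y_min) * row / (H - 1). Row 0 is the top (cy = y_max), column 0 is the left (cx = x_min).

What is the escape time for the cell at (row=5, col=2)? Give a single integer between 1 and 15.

Answer: 15

Derivation:
z_0 = 0 + 0i, c = -0.1655 + 0.8200i
Iter 1: z = -0.1655 + 0.8200i, |z|^2 = 0.6998
Iter 2: z = -0.8105 + 0.5487i, |z|^2 = 0.9579
Iter 3: z = 0.1904 + -0.0693i, |z|^2 = 0.0411
Iter 4: z = -0.1340 + 0.7936i, |z|^2 = 0.6477
Iter 5: z = -0.7773 + 0.6073i, |z|^2 = 0.9730
Iter 6: z = 0.0699 + -0.1241i, |z|^2 = 0.0203
Iter 7: z = -0.1760 + 0.8027i, |z|^2 = 0.6752
Iter 8: z = -0.7787 + 0.5375i, |z|^2 = 0.8954
Iter 9: z = 0.1521 + -0.0172i, |z|^2 = 0.0234
Iter 10: z = -0.1426 + 0.8148i, |z|^2 = 0.6842
Iter 11: z = -0.8090 + 0.5876i, |z|^2 = 0.9997
Iter 12: z = 0.1437 + -0.1307i, |z|^2 = 0.0377
Iter 13: z = -0.1619 + 0.7824i, |z|^2 = 0.6384
Iter 14: z = -0.7515 + 0.5667i, |z|^2 = 0.8858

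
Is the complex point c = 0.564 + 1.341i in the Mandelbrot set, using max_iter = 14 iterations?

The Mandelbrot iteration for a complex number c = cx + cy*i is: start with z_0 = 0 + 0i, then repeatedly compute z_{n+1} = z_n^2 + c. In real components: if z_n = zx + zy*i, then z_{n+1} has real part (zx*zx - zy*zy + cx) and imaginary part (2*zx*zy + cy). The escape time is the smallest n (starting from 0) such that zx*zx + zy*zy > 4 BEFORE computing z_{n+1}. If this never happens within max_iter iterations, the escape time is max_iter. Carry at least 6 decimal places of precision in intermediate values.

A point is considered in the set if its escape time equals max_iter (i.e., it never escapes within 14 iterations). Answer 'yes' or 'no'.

Answer: no

Derivation:
z_0 = 0 + 0i, c = 0.5640 + 1.3410i
Iter 1: z = 0.5640 + 1.3410i, |z|^2 = 2.1164
Iter 2: z = -0.9162 + 2.8536i, |z|^2 = 8.9827
Escaped at iteration 2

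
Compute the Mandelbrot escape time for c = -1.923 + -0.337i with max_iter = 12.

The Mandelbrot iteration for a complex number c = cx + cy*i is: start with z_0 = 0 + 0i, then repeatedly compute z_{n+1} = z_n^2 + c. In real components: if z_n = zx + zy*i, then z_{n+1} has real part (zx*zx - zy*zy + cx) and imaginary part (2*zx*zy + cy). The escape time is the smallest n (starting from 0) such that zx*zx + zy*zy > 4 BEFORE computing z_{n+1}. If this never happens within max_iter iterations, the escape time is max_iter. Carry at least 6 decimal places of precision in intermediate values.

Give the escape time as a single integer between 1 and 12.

z_0 = 0 + 0i, c = -1.9230 + -0.3370i
Iter 1: z = -1.9230 + -0.3370i, |z|^2 = 3.8115
Iter 2: z = 1.6614 + 0.9591i, |z|^2 = 3.6800
Iter 3: z = -0.0828 + 2.8498i, |z|^2 = 8.1284
Escaped at iteration 3

Answer: 3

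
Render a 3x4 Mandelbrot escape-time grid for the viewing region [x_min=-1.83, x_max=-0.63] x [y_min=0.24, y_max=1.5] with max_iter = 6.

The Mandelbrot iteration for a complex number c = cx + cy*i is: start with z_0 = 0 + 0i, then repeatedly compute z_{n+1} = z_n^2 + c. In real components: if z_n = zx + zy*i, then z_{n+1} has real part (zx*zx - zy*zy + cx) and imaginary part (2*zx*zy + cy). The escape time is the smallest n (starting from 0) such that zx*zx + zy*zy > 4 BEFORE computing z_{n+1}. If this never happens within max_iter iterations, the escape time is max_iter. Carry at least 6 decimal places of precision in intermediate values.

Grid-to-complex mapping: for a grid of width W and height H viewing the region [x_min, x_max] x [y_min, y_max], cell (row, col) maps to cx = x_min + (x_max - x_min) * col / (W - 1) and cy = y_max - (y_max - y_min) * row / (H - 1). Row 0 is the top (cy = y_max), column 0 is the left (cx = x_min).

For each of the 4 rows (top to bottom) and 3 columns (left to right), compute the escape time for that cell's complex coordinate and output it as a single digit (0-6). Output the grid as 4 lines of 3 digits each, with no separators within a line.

Answer: 122
133
236
466

Derivation:
(row=0, col=0): c = -1.8300 + 1.5000i → escape time 1
(row=0, col=1): c = -1.2300 + 1.5000i → escape time 2
(row=0, col=2): c = -0.6300 + 1.5000i → escape time 2
(row=1, col=0): c = -1.8300 + 1.0800i → escape time 1
(row=1, col=1): c = -1.2300 + 1.0800i → escape time 3
(row=1, col=2): c = -0.6300 + 1.0800i → escape time 3
(row=2, col=0): c = -1.8300 + 0.6600i → escape time 2
(row=2, col=1): c = -1.2300 + 0.6600i → escape time 3
(row=2, col=2): c = -0.6300 + 0.6600i → escape time 6
(row=3, col=0): c = -1.8300 + 0.2400i → escape time 4
(row=3, col=1): c = -1.2300 + 0.2400i → escape time 6
(row=3, col=2): c = -0.6300 + 0.2400i → escape time 6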